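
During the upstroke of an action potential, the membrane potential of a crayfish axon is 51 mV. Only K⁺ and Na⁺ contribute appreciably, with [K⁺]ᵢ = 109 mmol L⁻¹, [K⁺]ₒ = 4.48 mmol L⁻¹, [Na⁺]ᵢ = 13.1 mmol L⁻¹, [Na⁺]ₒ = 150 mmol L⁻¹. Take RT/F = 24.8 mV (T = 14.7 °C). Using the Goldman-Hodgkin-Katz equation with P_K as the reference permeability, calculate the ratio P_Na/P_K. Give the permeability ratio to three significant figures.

Let α = P_Na/P_K. GHK: Vm = 24.8·ln[(Kₒ + α·Naₒ)/(Kᵢ + α·Naᵢ)].
e^(Vm/24.8) = e^(51.0/24.8) = 7.8182
So 7.8182·(Kᵢ + α·Naᵢ) = Kₒ + α·Naₒ → α = (7.8182·109.0 − 4.48) / (150.0 − 7.8182·13.1)
α = (852.2 − 4.48) / (150.0 − 102.4) = 847.7/47.58 = 17.82

17.8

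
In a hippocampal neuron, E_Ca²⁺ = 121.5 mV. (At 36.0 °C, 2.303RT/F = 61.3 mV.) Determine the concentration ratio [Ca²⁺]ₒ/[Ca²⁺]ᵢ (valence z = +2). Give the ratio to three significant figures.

log₁₀([out]/[in]) = E·z/(61.3) = 121.5 × 2 / 61.3 = 3.9641
[out]/[in] = 10^(3.9641) = 9207

9210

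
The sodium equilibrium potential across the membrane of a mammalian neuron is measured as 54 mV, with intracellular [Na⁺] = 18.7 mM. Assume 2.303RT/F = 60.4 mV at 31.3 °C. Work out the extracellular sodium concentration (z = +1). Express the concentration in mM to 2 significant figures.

150 mM

Nernst: E = (60.4/1) · log₁₀([out]/[in]), so log₁₀([out]/[in]) = 54.0 × 1 / 60.4 = 0.8940.
[out]/[in] = 10^(0.8940) = 7.835.
[out] = 7.835 × 18.7 = 146.5 mM.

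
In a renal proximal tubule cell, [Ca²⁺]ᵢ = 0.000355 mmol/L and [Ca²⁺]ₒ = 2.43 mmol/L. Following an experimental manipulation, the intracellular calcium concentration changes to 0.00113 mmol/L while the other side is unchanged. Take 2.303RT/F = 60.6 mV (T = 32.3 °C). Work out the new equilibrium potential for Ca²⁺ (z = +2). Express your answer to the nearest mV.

101 mV

After the shift: [Ca²⁺]_out = 2.43, [Ca²⁺]_in = 0.00113 mmol/L.
E_new = (60.6/2)·log₁₀(2.43/0.00113) = 30.30 · (3.3325) = 100.98 mV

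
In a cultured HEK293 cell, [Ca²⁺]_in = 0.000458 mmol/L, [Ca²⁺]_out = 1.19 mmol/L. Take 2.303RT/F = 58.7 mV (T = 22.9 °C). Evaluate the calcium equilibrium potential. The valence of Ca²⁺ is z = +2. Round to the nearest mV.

E = (58.7/z) · log₁₀([Ca²⁺]_out/[Ca²⁺]_in) with z = +2.
= (58.7/2) · log₁₀(1.19/0.000458) = 29.35 · log₁₀(2598)
= 29.35 · (3.4147) = 100.22 mV

100 mV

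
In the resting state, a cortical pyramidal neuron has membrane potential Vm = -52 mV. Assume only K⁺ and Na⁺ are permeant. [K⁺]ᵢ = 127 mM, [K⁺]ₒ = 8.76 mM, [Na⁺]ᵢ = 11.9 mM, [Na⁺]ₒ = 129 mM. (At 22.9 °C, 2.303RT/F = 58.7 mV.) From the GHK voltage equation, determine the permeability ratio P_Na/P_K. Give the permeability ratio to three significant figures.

0.0609

Let α = P_Na/P_K. GHK: Vm = 58.7·log₁₀[(Kₒ + α·Naₒ)/(Kᵢ + α·Naᵢ)].
10^(Vm/58.7) = 10^(-52.0/58.7) = 0.13006
So 0.13006·(Kᵢ + α·Naᵢ) = Kₒ + α·Naₒ → α = (0.13006·127.0 − 8.76) / (129.0 − 0.13006·11.9)
α = (16.52 − 8.76) / (129.0 − 1.548) = 7.757/127.5 = 0.06087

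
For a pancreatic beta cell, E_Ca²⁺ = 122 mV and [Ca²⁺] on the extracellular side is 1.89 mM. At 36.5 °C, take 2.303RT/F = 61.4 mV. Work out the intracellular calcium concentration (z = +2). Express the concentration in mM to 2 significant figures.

0.00020 mM

Nernst: E = (61.4/2) · log₁₀([out]/[in]), so log₁₀([out]/[in]) = 122.0 × 2 / 61.4 = 3.9739.
[out]/[in] = 10^(3.9739) = 9418.
[in] = 1.89 / 9418 = 0.0002007 mM.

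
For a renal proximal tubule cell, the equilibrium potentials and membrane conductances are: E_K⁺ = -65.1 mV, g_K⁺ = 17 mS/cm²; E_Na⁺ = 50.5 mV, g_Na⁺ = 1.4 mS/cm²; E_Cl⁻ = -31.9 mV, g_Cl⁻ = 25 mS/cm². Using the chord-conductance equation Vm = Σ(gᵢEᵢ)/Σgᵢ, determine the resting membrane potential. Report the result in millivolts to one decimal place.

-42.2 mV

Σ gᵢEᵢ = 17·(-65.1) + 1.4·(50.5) + 25·(-31.9) = -1833.50
Σ gᵢ = 17 + 1.4 + 25 = 43.4
Vm = -1833.50 / 43.4 = -42.25 mV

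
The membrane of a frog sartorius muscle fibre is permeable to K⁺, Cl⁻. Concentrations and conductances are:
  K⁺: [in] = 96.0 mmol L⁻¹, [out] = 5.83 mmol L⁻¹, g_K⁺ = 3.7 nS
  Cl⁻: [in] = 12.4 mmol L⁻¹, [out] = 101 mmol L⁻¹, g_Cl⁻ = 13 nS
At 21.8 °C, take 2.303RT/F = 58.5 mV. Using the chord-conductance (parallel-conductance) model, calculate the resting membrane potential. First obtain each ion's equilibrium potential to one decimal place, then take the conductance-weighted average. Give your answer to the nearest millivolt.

-57 mV

E_K⁺ = (58.5/1)·log₁₀(5.83/96.0) = -71.2 mV
E_Cl⁻ = (58.5/-1)·log₁₀(101/12.4) = -53.3 mV
Vm = (Σ gᵢEᵢ)/(Σ gᵢ) = (3.7·-71.2 + 13·-53.3) / (3.7 + 13)
= -956.34 / 16.7 = -57.27 mV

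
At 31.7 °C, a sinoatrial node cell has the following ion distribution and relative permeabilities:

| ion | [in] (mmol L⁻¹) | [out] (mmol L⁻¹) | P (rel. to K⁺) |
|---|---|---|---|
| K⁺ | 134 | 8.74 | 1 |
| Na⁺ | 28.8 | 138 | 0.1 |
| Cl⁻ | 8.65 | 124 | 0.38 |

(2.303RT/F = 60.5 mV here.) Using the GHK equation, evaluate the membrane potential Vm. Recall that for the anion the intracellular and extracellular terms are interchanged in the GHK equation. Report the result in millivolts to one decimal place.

Vm = 60.5 · log₁₀[(Σ P·[cation]ₒ + Σ P·[anion]ᵢ) / (Σ P·[cation]ᵢ + Σ P·[anion]ₒ)]
Numerator = 1×8.74 + 0.1×138 + 0.38×8.65 = 25.83
Denominator = 1×134 + 0.1×28.8 + 0.38×124 = 184
Vm = 60.5 · log₁₀(0.14036) = 60.5 × (-0.8527) = -51.59 mV

-51.6 mV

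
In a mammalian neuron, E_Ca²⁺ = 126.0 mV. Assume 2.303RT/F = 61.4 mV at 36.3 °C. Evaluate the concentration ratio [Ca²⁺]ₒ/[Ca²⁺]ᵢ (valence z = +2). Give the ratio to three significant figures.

log₁₀([out]/[in]) = E·z/(61.4) = 126.0 × 2 / 61.4 = 4.1042
[out]/[in] = 10^(4.1042) = 1.271e+04

12700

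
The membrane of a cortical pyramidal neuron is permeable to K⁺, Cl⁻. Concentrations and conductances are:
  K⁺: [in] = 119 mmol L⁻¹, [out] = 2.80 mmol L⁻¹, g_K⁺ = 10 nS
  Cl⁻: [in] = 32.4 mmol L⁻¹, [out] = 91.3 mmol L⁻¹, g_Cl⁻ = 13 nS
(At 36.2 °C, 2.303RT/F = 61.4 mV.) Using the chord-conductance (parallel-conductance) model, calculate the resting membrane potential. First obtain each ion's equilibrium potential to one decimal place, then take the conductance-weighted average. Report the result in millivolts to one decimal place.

-59.1 mV

E_K⁺ = (61.4/1)·log₁₀(2.80/119) = -100.0 mV
E_Cl⁻ = (61.4/-1)·log₁₀(91.3/32.4) = -27.6 mV
Vm = (Σ gᵢEᵢ)/(Σ gᵢ) = (10·-100.0 + 13·-27.6) / (10 + 13)
= -1358.80 / 23 = -59.08 mV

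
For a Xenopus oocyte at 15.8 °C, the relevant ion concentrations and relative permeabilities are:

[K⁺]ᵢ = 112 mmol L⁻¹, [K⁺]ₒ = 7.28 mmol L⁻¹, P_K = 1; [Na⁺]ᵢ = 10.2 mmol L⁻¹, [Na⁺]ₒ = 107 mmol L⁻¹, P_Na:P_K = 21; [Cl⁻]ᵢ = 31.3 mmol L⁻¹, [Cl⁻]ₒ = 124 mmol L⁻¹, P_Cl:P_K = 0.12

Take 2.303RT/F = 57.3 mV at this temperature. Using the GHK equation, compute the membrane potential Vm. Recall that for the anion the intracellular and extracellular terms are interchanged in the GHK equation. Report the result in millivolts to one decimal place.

Vm = 57.3 · log₁₀[(Σ P·[cation]ₒ + Σ P·[anion]ᵢ) / (Σ P·[cation]ᵢ + Σ P·[anion]ₒ)]
Numerator = 1×7.28 + 21×107 + 0.12×31.3 = 2258
Denominator = 1×112 + 21×10.2 + 0.12×124 = 341.1
Vm = 57.3 · log₁₀(6.6203) = 57.3 × (0.8209) = 47.04 mV

47.0 mV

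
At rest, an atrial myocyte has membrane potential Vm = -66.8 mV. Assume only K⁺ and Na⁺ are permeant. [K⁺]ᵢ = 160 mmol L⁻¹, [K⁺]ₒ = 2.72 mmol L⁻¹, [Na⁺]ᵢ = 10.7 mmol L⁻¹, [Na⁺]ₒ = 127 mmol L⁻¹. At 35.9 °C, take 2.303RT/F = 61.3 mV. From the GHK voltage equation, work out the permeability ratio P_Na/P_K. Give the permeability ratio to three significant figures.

0.0816

Let α = P_Na/P_K. GHK: Vm = 61.3·log₁₀[(Kₒ + α·Naₒ)/(Kᵢ + α·Naᵢ)].
10^(Vm/61.3) = 10^(-66.8/61.3) = 0.081335
So 0.081335·(Kᵢ + α·Naᵢ) = Kₒ + α·Naₒ → α = (0.081335·160.0 − 2.72) / (127.0 − 0.081335·10.7)
α = (13.01 − 2.72) / (127.0 − 0.8703) = 10.29/126.1 = 0.08161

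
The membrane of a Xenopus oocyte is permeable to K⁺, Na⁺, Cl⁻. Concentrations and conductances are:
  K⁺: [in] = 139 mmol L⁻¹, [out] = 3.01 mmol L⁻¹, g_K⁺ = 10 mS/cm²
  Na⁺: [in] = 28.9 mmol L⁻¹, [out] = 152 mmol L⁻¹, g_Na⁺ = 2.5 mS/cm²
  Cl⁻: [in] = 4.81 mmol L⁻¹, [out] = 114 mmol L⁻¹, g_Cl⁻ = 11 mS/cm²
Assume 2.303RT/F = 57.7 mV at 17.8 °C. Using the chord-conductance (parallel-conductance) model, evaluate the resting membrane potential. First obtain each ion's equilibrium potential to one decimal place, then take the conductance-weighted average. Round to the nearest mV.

-74 mV

E_K⁺ = (57.7/1)·log₁₀(3.01/139) = -96.0 mV
E_Na⁺ = (57.7/1)·log₁₀(152/28.9) = 41.6 mV
E_Cl⁻ = (57.7/-1)·log₁₀(114/4.81) = -79.3 mV
Vm = (Σ gᵢEᵢ)/(Σ gᵢ) = (10·-96.0 + 2.5·41.6 + 11·-79.3) / (10 + 2.5 + 11)
= -1728.30 / 23.5 = -73.54 mV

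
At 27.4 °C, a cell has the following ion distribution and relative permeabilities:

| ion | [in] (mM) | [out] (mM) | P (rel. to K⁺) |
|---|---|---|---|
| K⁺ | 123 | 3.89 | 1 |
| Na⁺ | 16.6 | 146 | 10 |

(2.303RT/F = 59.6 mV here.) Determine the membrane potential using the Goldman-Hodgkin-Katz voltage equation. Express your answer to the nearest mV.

42 mV

Vm = 59.6 · log₁₀[(Σ P·[cation]ₒ + Σ P·[anion]ᵢ) / (Σ P·[cation]ᵢ + Σ P·[anion]ₒ)]
Numerator = 1×3.89 + 10×146 = 1464
Denominator = 1×123 + 10×16.6 = 289
Vm = 59.6 · log₁₀(5.0654) = 59.6 × (0.7046) = 41.99 mV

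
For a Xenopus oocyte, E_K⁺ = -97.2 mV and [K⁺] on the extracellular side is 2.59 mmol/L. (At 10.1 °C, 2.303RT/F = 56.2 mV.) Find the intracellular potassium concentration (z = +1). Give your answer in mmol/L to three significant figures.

Nernst: E = (56.2/1) · log₁₀([out]/[in]), so log₁₀([out]/[in]) = -97.2 × 1 / 56.2 = -1.7295.
[out]/[in] = 10^(-1.7295) = 0.01864.
[in] = 2.59 / 0.01864 = 138.9 mmol/L.

139 mmol/L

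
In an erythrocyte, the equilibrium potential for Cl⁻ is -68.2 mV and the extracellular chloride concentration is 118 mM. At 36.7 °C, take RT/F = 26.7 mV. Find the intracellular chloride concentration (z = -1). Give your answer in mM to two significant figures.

Nernst: E = (26.7/-1) · ln([out]/[in]), so ln([out]/[in]) = -68.2 × -1 / 26.7 = 2.5543.
[out]/[in] = e^(2.5543) = 12.86.
[in] = 118 / 12.86 = 9.174 mM.

9.2 mM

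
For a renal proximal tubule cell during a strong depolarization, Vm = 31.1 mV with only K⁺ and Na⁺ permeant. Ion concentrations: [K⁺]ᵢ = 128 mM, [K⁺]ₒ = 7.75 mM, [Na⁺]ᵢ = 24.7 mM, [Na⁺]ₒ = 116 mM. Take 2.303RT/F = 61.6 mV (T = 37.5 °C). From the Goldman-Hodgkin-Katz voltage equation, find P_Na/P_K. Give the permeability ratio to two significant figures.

Let α = P_Na/P_K. GHK: Vm = 61.6·log₁₀[(Kₒ + α·Naₒ)/(Kᵢ + α·Naᵢ)].
10^(Vm/61.6) = 10^(31.1/61.6) = 3.1979
So 3.1979·(Kᵢ + α·Naᵢ) = Kₒ + α·Naₒ → α = (3.1979·128.0 − 7.75) / (116.0 − 3.1979·24.7)
α = (409.3 − 7.75) / (116.0 − 78.99) = 401.6/37.01 = 10.85

11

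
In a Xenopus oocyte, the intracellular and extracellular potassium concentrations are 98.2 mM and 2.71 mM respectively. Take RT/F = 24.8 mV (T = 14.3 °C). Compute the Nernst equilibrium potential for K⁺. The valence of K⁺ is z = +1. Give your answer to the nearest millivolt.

-89 mV

E = (24.8/z) · ln([K⁺]_out/[K⁺]_in) with z = +1.
= (24.8/1) · ln(2.71/98.2) = 24.80 · ln(0.0276)
= 24.80 · (-3.5901) = -89.03 mV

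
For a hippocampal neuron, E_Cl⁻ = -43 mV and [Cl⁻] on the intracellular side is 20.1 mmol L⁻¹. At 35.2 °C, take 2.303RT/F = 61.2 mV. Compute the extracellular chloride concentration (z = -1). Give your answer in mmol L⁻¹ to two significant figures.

100 mmol L⁻¹

Nernst: E = (61.2/-1) · log₁₀([out]/[in]), so log₁₀([out]/[in]) = -43.0 × -1 / 61.2 = 0.7026.
[out]/[in] = 10^(0.7026) = 5.042.
[out] = 5.042 × 20.1 = 101.3 mmol L⁻¹.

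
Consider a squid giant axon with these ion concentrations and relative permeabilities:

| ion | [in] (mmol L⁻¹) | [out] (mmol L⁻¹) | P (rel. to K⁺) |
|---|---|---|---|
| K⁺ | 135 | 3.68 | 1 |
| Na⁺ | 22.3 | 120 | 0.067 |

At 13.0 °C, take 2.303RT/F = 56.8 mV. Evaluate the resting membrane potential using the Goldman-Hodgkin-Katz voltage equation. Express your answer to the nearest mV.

-61 mV

Vm = 56.8 · log₁₀[(Σ P·[cation]ₒ + Σ P·[anion]ᵢ) / (Σ P·[cation]ᵢ + Σ P·[anion]ₒ)]
Numerator = 1×3.68 + 0.067×120 = 11.72
Denominator = 1×135 + 0.067×22.3 = 136.5
Vm = 56.8 · log₁₀(0.085865) = 56.8 × (-1.0662) = -60.56 mV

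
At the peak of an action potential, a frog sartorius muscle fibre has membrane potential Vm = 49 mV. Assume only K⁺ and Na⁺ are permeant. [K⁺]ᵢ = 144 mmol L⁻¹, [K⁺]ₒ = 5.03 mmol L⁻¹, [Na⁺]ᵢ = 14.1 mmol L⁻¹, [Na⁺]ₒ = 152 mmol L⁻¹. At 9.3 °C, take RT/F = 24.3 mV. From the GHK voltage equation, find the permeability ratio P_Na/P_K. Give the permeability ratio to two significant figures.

Let α = P_Na/P_K. GHK: Vm = 24.3·ln[(Kₒ + α·Naₒ)/(Kᵢ + α·Naᵢ)].
e^(Vm/24.3) = e^(49.0/24.3) = 7.5117
So 7.5117·(Kᵢ + α·Naᵢ) = Kₒ + α·Naₒ → α = (7.5117·144.0 − 5.03) / (152.0 − 7.5117·14.1)
α = (1082 − 5.03) / (152.0 − 105.9) = 1077/46.09 = 23.36

23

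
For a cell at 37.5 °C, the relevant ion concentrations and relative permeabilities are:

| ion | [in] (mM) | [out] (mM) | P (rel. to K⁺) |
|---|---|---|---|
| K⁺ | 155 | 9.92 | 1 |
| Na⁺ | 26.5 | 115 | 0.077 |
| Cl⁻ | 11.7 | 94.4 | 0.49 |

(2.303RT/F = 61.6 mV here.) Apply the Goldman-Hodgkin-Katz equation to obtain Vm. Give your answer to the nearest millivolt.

Vm = 61.6 · log₁₀[(Σ P·[cation]ₒ + Σ P·[anion]ᵢ) / (Σ P·[cation]ᵢ + Σ P·[anion]ₒ)]
Numerator = 1×9.92 + 0.077×115 + 0.49×11.7 = 24.51
Denominator = 1×155 + 0.077×26.5 + 0.49×94.4 = 203.3
Vm = 61.6 · log₁₀(0.12055) = 61.6 × (-0.9188) = -56.60 mV

-57 mV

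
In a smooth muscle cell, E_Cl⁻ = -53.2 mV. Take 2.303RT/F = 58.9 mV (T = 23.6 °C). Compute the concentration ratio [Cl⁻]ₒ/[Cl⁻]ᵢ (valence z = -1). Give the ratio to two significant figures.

8.0

log₁₀([out]/[in]) = E·z/(58.9) = -53.2 × -1 / 58.9 = 0.9032
[out]/[in] = 10^(0.9032) = 8.003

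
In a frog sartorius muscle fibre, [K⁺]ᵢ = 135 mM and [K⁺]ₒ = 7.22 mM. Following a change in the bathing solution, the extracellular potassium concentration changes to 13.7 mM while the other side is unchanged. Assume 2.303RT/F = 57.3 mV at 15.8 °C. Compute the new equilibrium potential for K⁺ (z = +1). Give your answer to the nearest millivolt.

-57 mV

After the shift: [K⁺]_out = 13.7, [K⁺]_in = 135 mM.
E_new = (57.3/1)·log₁₀(13.7/135) = 57.30 · (-0.9936) = -56.93 mV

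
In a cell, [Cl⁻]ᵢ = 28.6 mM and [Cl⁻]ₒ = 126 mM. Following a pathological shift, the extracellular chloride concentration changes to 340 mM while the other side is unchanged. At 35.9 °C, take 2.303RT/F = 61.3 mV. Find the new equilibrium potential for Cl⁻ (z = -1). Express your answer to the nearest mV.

-66 mV

After the shift: [Cl⁻]_out = 340, [Cl⁻]_in = 28.6 mM.
E_new = (61.3/-1)·log₁₀(340/28.6) = -61.30 · (1.0751) = -65.90 mV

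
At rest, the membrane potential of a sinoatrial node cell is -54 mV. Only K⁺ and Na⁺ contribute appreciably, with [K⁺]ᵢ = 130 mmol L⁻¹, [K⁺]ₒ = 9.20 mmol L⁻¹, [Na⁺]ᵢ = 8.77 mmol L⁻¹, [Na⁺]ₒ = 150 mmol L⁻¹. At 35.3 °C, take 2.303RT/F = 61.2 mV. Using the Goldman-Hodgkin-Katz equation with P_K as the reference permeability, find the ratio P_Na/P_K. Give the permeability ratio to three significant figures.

0.0527

Let α = P_Na/P_K. GHK: Vm = 61.2·log₁₀[(Kₒ + α·Naₒ)/(Kᵢ + α·Naᵢ)].
10^(Vm/61.2) = 10^(-54.0/61.2) = 0.13111
So 0.13111·(Kᵢ + α·Naᵢ) = Kₒ + α·Naₒ → α = (0.13111·130.0 − 9.2) / (150.0 − 0.13111·8.77)
α = (17.04 − 9.2) / (150.0 − 1.15) = 7.845/148.9 = 0.0527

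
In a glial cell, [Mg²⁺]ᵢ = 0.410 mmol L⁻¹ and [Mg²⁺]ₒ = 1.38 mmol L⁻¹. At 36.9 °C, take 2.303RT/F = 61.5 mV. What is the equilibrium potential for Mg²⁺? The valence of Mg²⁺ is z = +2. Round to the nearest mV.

E = (61.5/z) · log₁₀([Mg²⁺]_out/[Mg²⁺]_in) with z = +2.
= (61.5/2) · log₁₀(1.38/0.410) = 30.75 · log₁₀(3.366)
= 30.75 · (0.5271) = 16.21 mV

16 mV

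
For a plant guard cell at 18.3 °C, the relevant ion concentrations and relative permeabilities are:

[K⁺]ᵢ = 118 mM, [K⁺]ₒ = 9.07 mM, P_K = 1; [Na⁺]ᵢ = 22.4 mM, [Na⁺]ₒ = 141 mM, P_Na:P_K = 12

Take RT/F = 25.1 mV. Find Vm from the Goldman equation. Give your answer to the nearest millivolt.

37 mV

Vm = 25.1 · ln[(Σ P·[cation]ₒ + Σ P·[anion]ᵢ) / (Σ P·[cation]ᵢ + Σ P·[anion]ₒ)]
Numerator = 1×9.07 + 12×141 = 1701
Denominator = 1×118 + 12×22.4 = 386.8
Vm = 25.1 · ln(4.3978) = 25.1 × (1.4811) = 37.18 mV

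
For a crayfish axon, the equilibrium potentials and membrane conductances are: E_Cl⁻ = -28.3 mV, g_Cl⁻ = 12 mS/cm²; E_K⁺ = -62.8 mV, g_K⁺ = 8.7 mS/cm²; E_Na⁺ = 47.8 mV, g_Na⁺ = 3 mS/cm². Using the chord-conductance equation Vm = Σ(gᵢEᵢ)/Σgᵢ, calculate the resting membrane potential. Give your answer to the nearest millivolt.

Σ gᵢEᵢ = 12·(-28.3) + 8.7·(-62.8) + 3·(47.8) = -742.56
Σ gᵢ = 12 + 8.7 + 3 = 23.7
Vm = -742.56 / 23.7 = -31.33 mV

-31 mV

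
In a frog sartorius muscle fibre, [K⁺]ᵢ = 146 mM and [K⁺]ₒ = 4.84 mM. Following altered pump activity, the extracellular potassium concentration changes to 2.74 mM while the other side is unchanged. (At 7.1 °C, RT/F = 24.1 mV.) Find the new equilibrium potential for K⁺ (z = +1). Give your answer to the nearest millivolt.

-96 mV

After the shift: [K⁺]_out = 2.74, [K⁺]_in = 146 mM.
E_new = (24.1/1)·ln(2.74/146) = 24.10 · (-3.9756) = -95.81 mV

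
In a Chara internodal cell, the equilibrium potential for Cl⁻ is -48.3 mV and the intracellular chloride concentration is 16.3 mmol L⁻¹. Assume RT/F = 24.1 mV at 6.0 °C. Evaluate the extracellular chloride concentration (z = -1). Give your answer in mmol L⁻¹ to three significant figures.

Nernst: E = (24.1/-1) · ln([out]/[in]), so ln([out]/[in]) = -48.3 × -1 / 24.1 = 2.0041.
[out]/[in] = e^(2.0041) = 7.42.
[out] = 7.42 × 16.3 = 120.9 mmol L⁻¹.

121 mmol L⁻¹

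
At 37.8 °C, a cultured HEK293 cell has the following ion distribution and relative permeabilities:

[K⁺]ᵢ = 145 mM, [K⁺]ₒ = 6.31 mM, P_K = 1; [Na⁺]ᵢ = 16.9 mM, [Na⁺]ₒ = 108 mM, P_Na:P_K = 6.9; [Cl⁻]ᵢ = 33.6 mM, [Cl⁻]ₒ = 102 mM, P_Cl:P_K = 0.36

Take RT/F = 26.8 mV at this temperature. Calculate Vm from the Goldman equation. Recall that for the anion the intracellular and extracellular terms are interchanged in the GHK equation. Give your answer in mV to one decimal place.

25.2 mV

Vm = 26.8 · ln[(Σ P·[cation]ₒ + Σ P·[anion]ᵢ) / (Σ P·[cation]ᵢ + Σ P·[anion]ₒ)]
Numerator = 1×6.31 + 6.9×108 + 0.36×33.6 = 763.6
Denominator = 1×145 + 6.9×16.9 + 0.36×102 = 298.3
Vm = 26.8 · ln(2.5596) = 26.8 × (0.9399) = 25.19 mV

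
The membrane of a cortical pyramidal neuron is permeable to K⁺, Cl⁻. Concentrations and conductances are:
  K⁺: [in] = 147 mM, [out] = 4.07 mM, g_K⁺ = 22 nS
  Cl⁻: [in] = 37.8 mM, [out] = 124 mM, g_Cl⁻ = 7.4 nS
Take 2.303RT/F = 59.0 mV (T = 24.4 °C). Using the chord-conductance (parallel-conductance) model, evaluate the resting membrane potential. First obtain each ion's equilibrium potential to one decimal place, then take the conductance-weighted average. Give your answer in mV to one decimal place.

-76.4 mV

E_K⁺ = (59.0/1)·log₁₀(4.07/147) = -91.9 mV
E_Cl⁻ = (59.0/-1)·log₁₀(124/37.8) = -30.4 mV
Vm = (Σ gᵢEᵢ)/(Σ gᵢ) = (22·-91.9 + 7.4·-30.4) / (22 + 7.4)
= -2246.76 / 29.4 = -76.42 mV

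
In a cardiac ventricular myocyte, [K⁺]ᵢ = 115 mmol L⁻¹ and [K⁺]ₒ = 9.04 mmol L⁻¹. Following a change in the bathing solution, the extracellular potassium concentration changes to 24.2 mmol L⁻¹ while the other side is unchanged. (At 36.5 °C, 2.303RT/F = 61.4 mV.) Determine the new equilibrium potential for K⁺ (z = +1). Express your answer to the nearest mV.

-42 mV

After the shift: [K⁺]_out = 24.2, [K⁺]_in = 115 mmol L⁻¹.
E_new = (61.4/1)·log₁₀(24.2/115) = 61.40 · (-0.6769) = -41.56 mV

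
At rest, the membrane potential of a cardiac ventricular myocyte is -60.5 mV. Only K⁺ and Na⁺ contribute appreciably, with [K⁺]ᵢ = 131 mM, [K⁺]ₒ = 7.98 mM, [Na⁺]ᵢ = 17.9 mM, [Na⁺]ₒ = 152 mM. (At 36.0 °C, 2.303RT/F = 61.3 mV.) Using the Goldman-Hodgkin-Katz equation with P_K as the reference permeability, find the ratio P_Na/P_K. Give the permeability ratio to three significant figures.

Let α = P_Na/P_K. GHK: Vm = 61.3·log₁₀[(Kₒ + α·Naₒ)/(Kᵢ + α·Naᵢ)].
10^(Vm/61.3) = 10^(-60.5/61.3) = 0.10305
So 0.10305·(Kᵢ + α·Naᵢ) = Kₒ + α·Naₒ → α = (0.10305·131.0 − 7.98) / (152.0 − 0.10305·17.9)
α = (13.5 − 7.98) / (152.0 − 1.845) = 5.52/150.2 = 0.03676

0.0368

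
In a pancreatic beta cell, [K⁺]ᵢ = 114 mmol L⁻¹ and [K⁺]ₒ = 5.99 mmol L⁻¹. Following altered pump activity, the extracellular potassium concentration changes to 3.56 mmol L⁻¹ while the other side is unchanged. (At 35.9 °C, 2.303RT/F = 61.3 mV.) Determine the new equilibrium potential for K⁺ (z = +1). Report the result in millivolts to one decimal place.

-92.3 mV

After the shift: [K⁺]_out = 3.56, [K⁺]_in = 114 mmol L⁻¹.
E_new = (61.3/1)·log₁₀(3.56/114) = 61.30 · (-1.5055) = -92.28 mV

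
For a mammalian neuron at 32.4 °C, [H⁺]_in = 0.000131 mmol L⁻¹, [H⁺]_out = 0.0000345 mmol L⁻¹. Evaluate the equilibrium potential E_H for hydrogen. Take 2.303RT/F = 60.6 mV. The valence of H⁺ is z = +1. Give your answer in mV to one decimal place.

-35.1 mV

E = (60.6/z) · log₁₀([H⁺]_out/[H⁺]_in) with z = +1.
= (60.6/1) · log₁₀(0.0000345/0.000131) = 60.60 · log₁₀(0.2634)
= 60.60 · (-0.5795) = -35.11 mV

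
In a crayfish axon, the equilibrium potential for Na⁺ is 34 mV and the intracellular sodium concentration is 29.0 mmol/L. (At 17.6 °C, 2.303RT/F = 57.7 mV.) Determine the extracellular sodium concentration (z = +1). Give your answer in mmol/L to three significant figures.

113 mmol/L

Nernst: E = (57.7/1) · log₁₀([out]/[in]), so log₁₀([out]/[in]) = 34.0 × 1 / 57.7 = 0.5893.
[out]/[in] = 10^(0.5893) = 3.884.
[out] = 3.884 × 29.0 = 112.6 mmol/L.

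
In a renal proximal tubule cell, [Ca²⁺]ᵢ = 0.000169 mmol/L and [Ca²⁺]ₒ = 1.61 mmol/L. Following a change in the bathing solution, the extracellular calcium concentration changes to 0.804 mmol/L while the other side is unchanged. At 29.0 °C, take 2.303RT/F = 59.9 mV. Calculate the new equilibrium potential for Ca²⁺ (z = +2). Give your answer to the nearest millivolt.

110 mV

After the shift: [Ca²⁺]_out = 0.804, [Ca²⁺]_in = 0.000169 mmol/L.
E_new = (59.9/2)·log₁₀(0.804/0.000169) = 29.95 · (3.6774) = 110.14 mV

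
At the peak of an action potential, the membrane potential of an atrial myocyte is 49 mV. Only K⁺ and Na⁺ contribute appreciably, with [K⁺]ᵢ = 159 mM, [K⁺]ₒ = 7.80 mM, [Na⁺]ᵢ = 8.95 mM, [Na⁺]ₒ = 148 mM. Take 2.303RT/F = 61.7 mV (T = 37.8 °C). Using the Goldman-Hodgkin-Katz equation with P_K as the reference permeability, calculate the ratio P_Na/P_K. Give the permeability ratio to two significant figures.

Let α = P_Na/P_K. GHK: Vm = 61.7·log₁₀[(Kₒ + α·Naₒ)/(Kᵢ + α·Naᵢ)].
10^(Vm/61.7) = 10^(49.0/61.7) = 6.2254
So 6.2254·(Kᵢ + α·Naᵢ) = Kₒ + α·Naₒ → α = (6.2254·159.0 − 7.8) / (148.0 − 6.2254·8.95)
α = (989.8 − 7.8) / (148.0 − 55.72) = 982/92.28 = 10.64

11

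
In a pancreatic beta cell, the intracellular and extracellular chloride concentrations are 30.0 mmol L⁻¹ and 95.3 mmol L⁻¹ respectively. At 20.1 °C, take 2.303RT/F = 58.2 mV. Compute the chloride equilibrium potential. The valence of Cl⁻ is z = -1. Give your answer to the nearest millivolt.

-29 mV

E = (58.2/z) · log₁₀([Cl⁻]_out/[Cl⁻]_in) with z = -1.
For an anion, dividing by z = -1 reverses the sign.
= (58.2/-1) · log₁₀(95.3/30.0) = -58.20 · log₁₀(3.177)
= -58.20 · (0.5020) = -29.21 mV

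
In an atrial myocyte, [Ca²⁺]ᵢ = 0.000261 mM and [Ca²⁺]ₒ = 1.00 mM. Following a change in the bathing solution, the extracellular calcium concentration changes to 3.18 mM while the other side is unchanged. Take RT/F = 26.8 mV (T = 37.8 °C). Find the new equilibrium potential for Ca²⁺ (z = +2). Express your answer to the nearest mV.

After the shift: [Ca²⁺]_out = 3.18, [Ca²⁺]_in = 0.000261 mM.
E_new = (26.8/2)·ln(3.18/0.000261) = 13.40 · (9.4079) = 126.07 mV

126 mV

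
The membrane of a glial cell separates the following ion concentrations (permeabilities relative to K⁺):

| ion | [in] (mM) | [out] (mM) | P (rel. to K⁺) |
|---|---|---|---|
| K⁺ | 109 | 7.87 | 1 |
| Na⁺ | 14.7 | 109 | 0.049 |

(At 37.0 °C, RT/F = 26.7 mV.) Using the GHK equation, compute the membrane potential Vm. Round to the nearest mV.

Vm = 26.7 · ln[(Σ P·[cation]ₒ + Σ P·[anion]ᵢ) / (Σ P·[cation]ᵢ + Σ P·[anion]ₒ)]
Numerator = 1×7.87 + 0.049×109 = 13.21
Denominator = 1×109 + 0.049×14.7 = 109.7
Vm = 26.7 · ln(0.12041) = 26.7 × (-2.1169) = -56.52 mV

-57 mV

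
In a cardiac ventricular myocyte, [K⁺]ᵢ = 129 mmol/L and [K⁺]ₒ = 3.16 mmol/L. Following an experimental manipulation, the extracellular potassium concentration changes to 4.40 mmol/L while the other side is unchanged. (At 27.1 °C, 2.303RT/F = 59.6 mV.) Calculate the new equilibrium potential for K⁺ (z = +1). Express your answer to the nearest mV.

After the shift: [K⁺]_out = 4.40, [K⁺]_in = 129 mmol/L.
E_new = (59.6/1)·log₁₀(4.40/129) = 59.60 · (-1.4671) = -87.44 mV

-87 mV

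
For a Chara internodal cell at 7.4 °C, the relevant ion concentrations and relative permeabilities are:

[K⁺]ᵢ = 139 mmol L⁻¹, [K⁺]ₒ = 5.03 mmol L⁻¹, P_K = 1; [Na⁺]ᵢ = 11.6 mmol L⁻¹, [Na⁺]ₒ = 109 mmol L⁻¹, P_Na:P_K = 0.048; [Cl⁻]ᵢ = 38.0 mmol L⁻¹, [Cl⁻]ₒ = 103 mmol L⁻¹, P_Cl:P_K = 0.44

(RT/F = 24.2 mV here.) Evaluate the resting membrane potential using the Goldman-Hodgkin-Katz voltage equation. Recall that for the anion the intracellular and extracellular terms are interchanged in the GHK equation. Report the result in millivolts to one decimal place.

Vm = 24.2 · ln[(Σ P·[cation]ₒ + Σ P·[anion]ᵢ) / (Σ P·[cation]ᵢ + Σ P·[anion]ₒ)]
Numerator = 1×5.03 + 0.048×109 + 0.44×38.0 = 26.98
Denominator = 1×139 + 0.048×11.6 + 0.44×103 = 184.9
Vm = 24.2 · ln(0.14595) = 24.2 × (-1.9245) = -46.57 mV

-46.6 mV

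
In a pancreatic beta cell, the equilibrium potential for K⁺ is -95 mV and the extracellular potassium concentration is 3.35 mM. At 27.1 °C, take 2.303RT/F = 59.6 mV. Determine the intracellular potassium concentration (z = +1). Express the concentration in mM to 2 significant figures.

Nernst: E = (59.6/1) · log₁₀([out]/[in]), so log₁₀([out]/[in]) = -95.0 × 1 / 59.6 = -1.5940.
[out]/[in] = 10^(-1.5940) = 0.02547.
[in] = 3.35 / 0.02547 = 131.5 mM.

130 mM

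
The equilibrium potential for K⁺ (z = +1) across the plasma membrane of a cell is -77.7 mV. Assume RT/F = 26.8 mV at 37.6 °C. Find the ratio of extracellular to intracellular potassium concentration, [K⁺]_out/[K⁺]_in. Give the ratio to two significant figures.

0.055

ln([out]/[in]) = E·z/(26.8) = -77.7 × 1 / 26.8 = -2.8993
[out]/[in] = e^(-2.8993) = 0.05506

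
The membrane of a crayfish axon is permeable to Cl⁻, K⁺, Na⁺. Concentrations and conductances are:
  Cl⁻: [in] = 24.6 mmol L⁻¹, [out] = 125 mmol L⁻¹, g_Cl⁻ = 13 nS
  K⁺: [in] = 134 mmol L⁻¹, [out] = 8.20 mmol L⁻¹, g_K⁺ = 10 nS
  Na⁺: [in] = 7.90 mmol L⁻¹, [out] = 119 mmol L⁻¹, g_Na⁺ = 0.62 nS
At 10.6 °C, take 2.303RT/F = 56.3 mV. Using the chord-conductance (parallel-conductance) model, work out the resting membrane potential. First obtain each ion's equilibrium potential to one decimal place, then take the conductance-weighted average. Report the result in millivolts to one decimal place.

E_Cl⁻ = (56.3/-1)·log₁₀(125/24.6) = -39.7 mV
E_K⁺ = (56.3/1)·log₁₀(8.20/134) = -68.3 mV
E_Na⁺ = (56.3/1)·log₁₀(119/7.90) = 66.3 mV
Vm = (Σ gᵢEᵢ)/(Σ gᵢ) = (13·-39.7 + 10·-68.3 + 0.62·66.3) / (13 + 10 + 0.62)
= -1157.99 / 23.62 = -49.03 mV

-49.0 mV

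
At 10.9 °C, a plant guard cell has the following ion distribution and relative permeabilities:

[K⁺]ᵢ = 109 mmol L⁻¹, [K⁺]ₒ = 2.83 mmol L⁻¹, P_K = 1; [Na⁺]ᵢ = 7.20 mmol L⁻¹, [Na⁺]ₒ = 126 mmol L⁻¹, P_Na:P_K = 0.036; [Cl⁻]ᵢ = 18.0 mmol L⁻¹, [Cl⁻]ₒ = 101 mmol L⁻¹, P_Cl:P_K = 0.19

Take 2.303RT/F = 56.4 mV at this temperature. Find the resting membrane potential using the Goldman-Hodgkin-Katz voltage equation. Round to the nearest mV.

Vm = 56.4 · log₁₀[(Σ P·[cation]ₒ + Σ P·[anion]ᵢ) / (Σ P·[cation]ᵢ + Σ P·[anion]ₒ)]
Numerator = 1×2.83 + 0.036×126 + 0.19×18.0 = 10.79
Denominator = 1×109 + 0.036×7.20 + 0.19×101 = 128.4
Vm = 56.4 · log₁₀(0.083971) = 56.4 × (-1.0759) = -60.68 mV

-61 mV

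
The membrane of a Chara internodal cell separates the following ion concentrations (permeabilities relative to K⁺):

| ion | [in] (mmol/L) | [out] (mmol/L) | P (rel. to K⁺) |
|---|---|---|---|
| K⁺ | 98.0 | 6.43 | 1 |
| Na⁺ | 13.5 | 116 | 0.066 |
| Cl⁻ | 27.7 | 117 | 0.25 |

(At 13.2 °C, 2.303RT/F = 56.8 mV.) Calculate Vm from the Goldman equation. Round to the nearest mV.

-45 mV

Vm = 56.8 · log₁₀[(Σ P·[cation]ₒ + Σ P·[anion]ᵢ) / (Σ P·[cation]ᵢ + Σ P·[anion]ₒ)]
Numerator = 1×6.43 + 0.066×116 + 0.25×27.7 = 21.01
Denominator = 1×98.0 + 0.066×13.5 + 0.25×117 = 128.1
Vm = 56.8 · log₁₀(0.16397) = 56.8 × (-0.7852) = -44.60 mV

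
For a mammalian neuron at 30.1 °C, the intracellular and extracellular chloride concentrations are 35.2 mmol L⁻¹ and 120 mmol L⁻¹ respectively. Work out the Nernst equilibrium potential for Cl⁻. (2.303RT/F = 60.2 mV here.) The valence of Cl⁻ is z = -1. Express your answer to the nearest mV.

E = (60.2/z) · log₁₀([Cl⁻]_out/[Cl⁻]_in) with z = -1.
For an anion, dividing by z = -1 reverses the sign.
= (60.2/-1) · log₁₀(120/35.2) = -60.20 · log₁₀(3.409)
= -60.20 · (0.5326) = -32.06 mV

-32 mV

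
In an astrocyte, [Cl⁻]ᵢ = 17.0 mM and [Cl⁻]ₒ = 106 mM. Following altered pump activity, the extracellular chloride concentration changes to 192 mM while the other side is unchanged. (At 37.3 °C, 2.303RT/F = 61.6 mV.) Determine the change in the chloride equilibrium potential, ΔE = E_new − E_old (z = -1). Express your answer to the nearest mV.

E_old = (61.6/-1)·log₁₀(106/17.0) = -48.96 mV
E_new = (61.6/-1)·log₁₀(192/17.0) = -64.86 mV
ΔE = -64.86 − (-48.96) = -15.89 mV

-16 mV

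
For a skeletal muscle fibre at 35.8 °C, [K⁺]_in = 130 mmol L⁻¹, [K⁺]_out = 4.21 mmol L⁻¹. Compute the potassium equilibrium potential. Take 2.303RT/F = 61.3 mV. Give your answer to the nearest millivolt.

E = (61.3/z) · log₁₀([K⁺]_out/[K⁺]_in) with z = +1.
= (61.3/1) · log₁₀(4.21/130) = 61.30 · log₁₀(0.03238)
= 61.30 · (-1.4897) = -91.32 mV

-91 mV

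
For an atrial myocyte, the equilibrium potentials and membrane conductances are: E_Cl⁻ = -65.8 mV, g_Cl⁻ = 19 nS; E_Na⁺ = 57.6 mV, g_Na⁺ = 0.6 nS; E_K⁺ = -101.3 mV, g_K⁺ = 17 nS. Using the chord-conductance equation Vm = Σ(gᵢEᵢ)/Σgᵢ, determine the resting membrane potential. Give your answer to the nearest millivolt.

Σ gᵢEᵢ = 19·(-65.8) + 0.6·(57.6) + 17·(-101.3) = -2937.74
Σ gᵢ = 19 + 0.6 + 17 = 36.6
Vm = -2937.74 / 36.6 = -80.27 mV

-80 mV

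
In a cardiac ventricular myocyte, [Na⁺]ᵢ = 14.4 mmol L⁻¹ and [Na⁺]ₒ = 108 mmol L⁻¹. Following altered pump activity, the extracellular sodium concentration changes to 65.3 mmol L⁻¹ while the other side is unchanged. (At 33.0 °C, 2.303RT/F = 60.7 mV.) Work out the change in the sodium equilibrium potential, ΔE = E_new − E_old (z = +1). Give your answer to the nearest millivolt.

-13 mV

E_old = (60.7/1)·log₁₀(108/14.4) = 53.12 mV
E_new = (60.7/1)·log₁₀(65.3/14.4) = 39.85 mV
ΔE = 39.85 − (53.12) = -13.26 mV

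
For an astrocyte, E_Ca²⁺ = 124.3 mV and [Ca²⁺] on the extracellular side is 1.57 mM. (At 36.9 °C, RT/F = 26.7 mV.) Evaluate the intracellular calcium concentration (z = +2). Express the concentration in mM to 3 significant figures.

Nernst: E = (26.7/2) · ln([out]/[in]), so ln([out]/[in]) = 124.3 × 2 / 26.7 = 9.3109.
[out]/[in] = e^(9.3109) = 1.106e+04.
[in] = 1.57 / 1.106e+04 = 0.000142 mM.

0.000142 mM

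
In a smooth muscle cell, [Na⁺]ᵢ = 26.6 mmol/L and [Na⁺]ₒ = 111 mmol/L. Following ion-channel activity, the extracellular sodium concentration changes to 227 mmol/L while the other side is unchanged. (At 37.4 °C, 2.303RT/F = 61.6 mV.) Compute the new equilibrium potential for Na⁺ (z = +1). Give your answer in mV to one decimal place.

57.4 mV

After the shift: [Na⁺]_out = 227, [Na⁺]_in = 26.6 mmol/L.
E_new = (61.6/1)·log₁₀(227/26.6) = 61.60 · (0.9311) = 57.36 mV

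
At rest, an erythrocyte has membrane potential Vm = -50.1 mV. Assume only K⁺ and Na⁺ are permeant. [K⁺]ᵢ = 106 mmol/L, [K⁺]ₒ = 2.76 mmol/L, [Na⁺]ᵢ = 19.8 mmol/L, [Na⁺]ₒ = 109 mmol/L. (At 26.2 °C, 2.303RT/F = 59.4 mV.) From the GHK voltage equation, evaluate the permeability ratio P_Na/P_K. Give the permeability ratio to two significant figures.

Let α = P_Na/P_K. GHK: Vm = 59.4·log₁₀[(Kₒ + α·Naₒ)/(Kᵢ + α·Naᵢ)].
10^(Vm/59.4) = 10^(-50.1/59.4) = 0.14341
So 0.14341·(Kᵢ + α·Naᵢ) = Kₒ + α·Naₒ → α = (0.14341·106.0 − 2.76) / (109.0 − 0.14341·19.8)
α = (15.2 − 2.76) / (109.0 − 2.839) = 12.44/106.2 = 0.1172

0.12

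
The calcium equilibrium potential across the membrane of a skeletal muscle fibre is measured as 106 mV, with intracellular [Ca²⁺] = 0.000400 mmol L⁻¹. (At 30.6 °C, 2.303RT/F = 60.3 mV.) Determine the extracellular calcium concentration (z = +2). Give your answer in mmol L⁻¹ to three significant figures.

Nernst: E = (60.3/2) · log₁₀([out]/[in]), so log₁₀([out]/[in]) = 106.0 × 2 / 60.3 = 3.5158.
[out]/[in] = 10^(3.5158) = 3279.
[out] = 3279 × 0.000400 = 1.312 mmol L⁻¹.

1.31 mmol L⁻¹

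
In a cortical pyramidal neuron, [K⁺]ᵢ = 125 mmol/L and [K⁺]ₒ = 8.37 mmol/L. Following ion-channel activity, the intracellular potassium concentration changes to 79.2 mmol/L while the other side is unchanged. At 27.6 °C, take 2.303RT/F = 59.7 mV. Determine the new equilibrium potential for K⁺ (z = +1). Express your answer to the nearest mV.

-58 mV

After the shift: [K⁺]_out = 8.37, [K⁺]_in = 79.2 mmol/L.
E_new = (59.7/1)·log₁₀(8.37/79.2) = 59.70 · (-0.9760) = -58.27 mV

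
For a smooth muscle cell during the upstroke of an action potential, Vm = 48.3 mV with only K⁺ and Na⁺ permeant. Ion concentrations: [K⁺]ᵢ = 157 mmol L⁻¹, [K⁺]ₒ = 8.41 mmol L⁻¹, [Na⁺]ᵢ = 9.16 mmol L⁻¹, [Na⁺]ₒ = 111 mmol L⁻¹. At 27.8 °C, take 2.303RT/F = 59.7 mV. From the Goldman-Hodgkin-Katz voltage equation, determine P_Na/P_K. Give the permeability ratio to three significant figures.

19.3

Let α = P_Na/P_K. GHK: Vm = 59.7·log₁₀[(Kₒ + α·Naₒ)/(Kᵢ + α·Naᵢ)].
10^(Vm/59.7) = 10^(48.3/59.7) = 6.4424
So 6.4424·(Kᵢ + α·Naᵢ) = Kₒ + α·Naₒ → α = (6.4424·157.0 − 8.41) / (111.0 − 6.4424·9.16)
α = (1011 − 8.41) / (111.0 − 59.01) = 1003/51.99 = 19.29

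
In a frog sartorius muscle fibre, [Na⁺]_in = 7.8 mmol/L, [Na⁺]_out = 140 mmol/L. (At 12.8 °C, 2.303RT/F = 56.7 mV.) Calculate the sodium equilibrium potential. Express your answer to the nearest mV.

71 mV

E = (56.7/z) · log₁₀([Na⁺]_out/[Na⁺]_in) with z = +1.
= (56.7/1) · log₁₀(140/7.8) = 56.70 · log₁₀(17.95)
= 56.70 · (1.2540) = 71.10 mV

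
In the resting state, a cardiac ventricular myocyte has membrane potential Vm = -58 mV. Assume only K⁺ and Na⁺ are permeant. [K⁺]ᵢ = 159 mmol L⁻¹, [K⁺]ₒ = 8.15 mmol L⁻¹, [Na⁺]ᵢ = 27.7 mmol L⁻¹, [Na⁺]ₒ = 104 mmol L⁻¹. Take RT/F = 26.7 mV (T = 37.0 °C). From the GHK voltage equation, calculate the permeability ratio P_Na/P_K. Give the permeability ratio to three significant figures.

0.0988

Let α = P_Na/P_K. GHK: Vm = 26.7·ln[(Kₒ + α·Naₒ)/(Kᵢ + α·Naᵢ)].
e^(Vm/26.7) = e^(-58.0/26.7) = 0.11392
So 0.11392·(Kᵢ + α·Naᵢ) = Kₒ + α·Naₒ → α = (0.11392·159.0 − 8.15) / (104.0 − 0.11392·27.7)
α = (18.11 − 8.15) / (104.0 − 3.156) = 9.963/100.8 = 0.09879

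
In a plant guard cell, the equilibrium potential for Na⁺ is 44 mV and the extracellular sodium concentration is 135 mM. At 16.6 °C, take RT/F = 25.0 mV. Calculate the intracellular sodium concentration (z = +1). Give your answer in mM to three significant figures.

Nernst: E = (25.0/1) · ln([out]/[in]), so ln([out]/[in]) = 44.0 × 1 / 25.0 = 1.7600.
[out]/[in] = e^(1.7600) = 5.812.
[in] = 135 / 5.812 = 23.23 mM.

23.2 mM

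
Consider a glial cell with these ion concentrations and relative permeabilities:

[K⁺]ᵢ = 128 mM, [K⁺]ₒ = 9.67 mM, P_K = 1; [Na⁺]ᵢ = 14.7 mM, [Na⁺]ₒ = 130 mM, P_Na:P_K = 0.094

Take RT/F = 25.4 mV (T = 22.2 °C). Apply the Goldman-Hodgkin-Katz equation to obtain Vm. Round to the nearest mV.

Vm = 25.4 · ln[(Σ P·[cation]ₒ + Σ P·[anion]ᵢ) / (Σ P·[cation]ᵢ + Σ P·[anion]ₒ)]
Numerator = 1×9.67 + 0.094×130 = 21.89
Denominator = 1×128 + 0.094×14.7 = 129.4
Vm = 25.4 · ln(0.16919) = 25.4 × (-1.7767) = -45.13 mV

-45 mV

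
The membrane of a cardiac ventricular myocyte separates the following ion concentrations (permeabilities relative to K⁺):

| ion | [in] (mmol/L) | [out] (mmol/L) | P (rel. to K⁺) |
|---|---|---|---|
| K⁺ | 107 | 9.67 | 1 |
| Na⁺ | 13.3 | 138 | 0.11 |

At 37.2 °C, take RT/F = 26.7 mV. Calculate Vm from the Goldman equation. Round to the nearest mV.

Vm = 26.7 · ln[(Σ P·[cation]ₒ + Σ P·[anion]ᵢ) / (Σ P·[cation]ᵢ + Σ P·[anion]ₒ)]
Numerator = 1×9.67 + 0.11×138 = 24.85
Denominator = 1×107 + 0.11×13.3 = 108.5
Vm = 26.7 · ln(0.22911) = 26.7 × (-1.4736) = -39.34 mV

-39 mV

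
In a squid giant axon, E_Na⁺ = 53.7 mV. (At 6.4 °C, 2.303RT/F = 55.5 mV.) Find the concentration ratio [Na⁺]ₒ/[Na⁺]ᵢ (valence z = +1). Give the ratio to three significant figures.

9.28

log₁₀([out]/[in]) = E·z/(55.5) = 53.7 × 1 / 55.5 = 0.9676
[out]/[in] = 10^(0.9676) = 9.28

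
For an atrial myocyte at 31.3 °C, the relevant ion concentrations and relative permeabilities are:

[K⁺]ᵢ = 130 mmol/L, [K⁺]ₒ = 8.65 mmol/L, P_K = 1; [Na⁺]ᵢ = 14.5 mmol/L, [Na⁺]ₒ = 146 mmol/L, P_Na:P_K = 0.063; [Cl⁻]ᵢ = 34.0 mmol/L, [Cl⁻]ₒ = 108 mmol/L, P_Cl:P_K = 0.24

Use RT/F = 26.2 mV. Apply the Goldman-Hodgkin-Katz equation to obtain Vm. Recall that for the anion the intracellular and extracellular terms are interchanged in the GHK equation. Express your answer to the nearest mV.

Vm = 26.2 · ln[(Σ P·[cation]ₒ + Σ P·[anion]ᵢ) / (Σ P·[cation]ᵢ + Σ P·[anion]ₒ)]
Numerator = 1×8.65 + 0.063×146 + 0.24×34.0 = 26.01
Denominator = 1×130 + 0.063×14.5 + 0.24×108 = 156.8
Vm = 26.2 · ln(0.16583) = 26.2 × (-1.7968) = -47.08 mV

-47 mV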